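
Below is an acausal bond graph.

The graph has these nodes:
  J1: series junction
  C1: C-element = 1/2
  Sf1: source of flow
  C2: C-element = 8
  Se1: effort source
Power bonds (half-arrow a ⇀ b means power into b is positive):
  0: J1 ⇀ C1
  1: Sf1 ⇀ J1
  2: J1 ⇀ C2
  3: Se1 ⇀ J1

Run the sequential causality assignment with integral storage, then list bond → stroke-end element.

b0 →J1
b1 →Sf1
b2 →J1
b3 →J1

β1 →Sf1  (Sf1 (Sf) sets flow on bond)
β3 →J1  (Se1: effort source, stroke at far end)
β0 →J1  (common-f at J1 fixed by 1)
β2 →J1  (1-jn J1 has f-setter on 1)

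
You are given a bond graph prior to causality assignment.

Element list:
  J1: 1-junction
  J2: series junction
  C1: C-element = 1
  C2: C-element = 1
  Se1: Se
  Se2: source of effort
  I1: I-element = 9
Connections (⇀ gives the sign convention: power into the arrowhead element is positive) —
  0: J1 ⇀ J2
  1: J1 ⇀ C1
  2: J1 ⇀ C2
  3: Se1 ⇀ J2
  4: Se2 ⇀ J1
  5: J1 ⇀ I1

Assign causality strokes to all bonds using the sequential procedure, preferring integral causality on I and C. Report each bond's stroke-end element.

b3 |J2  (source Se1 imposes e)
b4 |J1  (Se2 (Se) sets effort on bond)
b0 |J1  (J2: last free bond brings flow in)
b1 |J1  (C1 outputs effort q/C1)
b2 |J1  (C2 outputs effort q/C2)
b5 |I1  (J1: last free bond brings flow in)

#0 |J1
#1 |J1
#2 |J1
#3 |J2
#4 |J1
#5 |I1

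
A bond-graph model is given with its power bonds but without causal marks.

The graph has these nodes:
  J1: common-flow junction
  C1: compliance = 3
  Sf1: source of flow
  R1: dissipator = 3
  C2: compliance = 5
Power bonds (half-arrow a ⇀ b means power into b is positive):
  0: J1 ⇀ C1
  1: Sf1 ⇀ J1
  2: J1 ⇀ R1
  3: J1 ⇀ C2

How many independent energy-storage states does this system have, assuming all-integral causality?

2  (C1, C2 all integral)

b1 stroke→Sf1  (Sf1 fixes flow; stroke at Sf1)
b0 stroke→J1  (J1 flow already set via bond 1)
b2 stroke→J1  (common-f at J1 fixed by 1)
b3 stroke→J1  (J1: bond 1 brought flow, rest push out)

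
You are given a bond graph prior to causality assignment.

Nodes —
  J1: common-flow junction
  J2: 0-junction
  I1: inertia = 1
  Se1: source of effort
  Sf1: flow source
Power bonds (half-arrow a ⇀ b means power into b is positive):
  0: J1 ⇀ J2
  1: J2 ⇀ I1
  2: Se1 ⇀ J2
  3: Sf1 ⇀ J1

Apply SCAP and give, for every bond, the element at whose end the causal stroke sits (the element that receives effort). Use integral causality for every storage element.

bond 0 |J1
bond 1 |I1
bond 2 |J2
bond 3 |Sf1

#2 →J2  (Se1: effort source, stroke at far end)
#3 →Sf1  (Sf1 fixes flow; stroke at Sf1)
#0 →J1  (1-jn J1 has f-setter on 3)
#1 →I1  (0-jn J2 has e-setter on 2)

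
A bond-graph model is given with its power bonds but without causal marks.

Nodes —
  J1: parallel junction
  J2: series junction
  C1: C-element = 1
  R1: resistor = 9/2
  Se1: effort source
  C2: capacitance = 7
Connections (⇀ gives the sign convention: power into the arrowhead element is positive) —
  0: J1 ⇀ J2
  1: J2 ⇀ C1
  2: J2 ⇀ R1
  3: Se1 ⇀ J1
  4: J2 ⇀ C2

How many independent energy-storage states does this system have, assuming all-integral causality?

2  (C1, C2 all integral)

β3 stroke at J1  (source Se1 imposes e)
β0 stroke at J2  (J1 effort already set via bond 3)
β1 stroke at J2  (C1: C, integral causality)
β4 stroke at J2  (C2: C, integral causality)
β2 stroke at R1  (only one flow-in slot at J2)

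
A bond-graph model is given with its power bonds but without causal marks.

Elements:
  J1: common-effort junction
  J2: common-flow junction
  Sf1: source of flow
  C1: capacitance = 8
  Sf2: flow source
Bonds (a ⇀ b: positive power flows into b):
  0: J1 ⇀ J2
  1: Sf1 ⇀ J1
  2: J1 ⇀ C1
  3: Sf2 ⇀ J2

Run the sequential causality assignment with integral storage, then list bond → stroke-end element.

b0 stroke at J2
b1 stroke at Sf1
b2 stroke at J1
b3 stroke at Sf2

bond 1 |Sf1  (Sf1 (Sf) sets flow on bond)
bond 3 |Sf2  (Sf2 (Sf) sets flow on bond)
bond 0 |J2  (J2: bond 3 brought flow, rest push out)
bond 2 |J1  (J1 needs exactly one e-in)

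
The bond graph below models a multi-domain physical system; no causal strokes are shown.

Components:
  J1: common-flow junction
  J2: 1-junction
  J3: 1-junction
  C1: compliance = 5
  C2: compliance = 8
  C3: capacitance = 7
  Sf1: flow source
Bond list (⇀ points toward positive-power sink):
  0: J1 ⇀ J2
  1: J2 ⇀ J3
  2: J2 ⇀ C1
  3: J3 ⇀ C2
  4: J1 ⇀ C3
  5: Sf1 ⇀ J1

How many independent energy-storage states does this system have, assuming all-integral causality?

3  (C1, C2, C3 all integral)

b5 stroke at Sf1  (Sf1 (Sf) sets flow on bond)
b0 stroke at J1  (J1: bond 5 brought flow, rest push out)
b4 stroke at J1  (J1 flow already set via bond 5)
b1 stroke at J2  (common-f at J2 fixed by 0)
b2 stroke at J2  (J2 flow already set via bond 0)
b3 stroke at J3  (J3: bond 1 brought flow, rest push out)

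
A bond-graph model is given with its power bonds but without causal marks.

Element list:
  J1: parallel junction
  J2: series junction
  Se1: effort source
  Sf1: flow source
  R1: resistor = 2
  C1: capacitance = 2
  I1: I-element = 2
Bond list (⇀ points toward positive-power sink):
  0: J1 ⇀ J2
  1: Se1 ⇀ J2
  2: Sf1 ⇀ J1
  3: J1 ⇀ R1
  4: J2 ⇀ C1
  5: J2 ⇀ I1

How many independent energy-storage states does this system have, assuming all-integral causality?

#1 stroke at J2  (source Se1 imposes e)
#2 stroke at Sf1  (source Sf1 imposes f)
#4 stroke at J2  (C1 integral (e out))
#5 stroke at I1  (I1 outputs flow p/I1)
#0 stroke at J2  (J2 flow already set via bond 5)
#3 stroke at J1  (closing 0-jn rule on J1)

2  (C1, I1 all integral)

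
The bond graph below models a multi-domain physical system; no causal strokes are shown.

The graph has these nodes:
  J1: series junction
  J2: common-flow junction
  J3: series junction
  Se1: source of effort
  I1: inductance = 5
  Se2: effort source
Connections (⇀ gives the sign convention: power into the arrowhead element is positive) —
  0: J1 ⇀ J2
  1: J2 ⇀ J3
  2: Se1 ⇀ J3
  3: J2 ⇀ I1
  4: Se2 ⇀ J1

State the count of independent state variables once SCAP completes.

1  (I1 all integral)

#2 stroke at J3  (Se1 fixes effort; stroke away)
#4 stroke at J1  (Se2 fixes effort; stroke away)
#0 stroke at J2  (J1: last free bond brings flow in)
#1 stroke at J2  (J3 needs exactly one f-in)
#3 stroke at I1  (J2 needs exactly one f-in)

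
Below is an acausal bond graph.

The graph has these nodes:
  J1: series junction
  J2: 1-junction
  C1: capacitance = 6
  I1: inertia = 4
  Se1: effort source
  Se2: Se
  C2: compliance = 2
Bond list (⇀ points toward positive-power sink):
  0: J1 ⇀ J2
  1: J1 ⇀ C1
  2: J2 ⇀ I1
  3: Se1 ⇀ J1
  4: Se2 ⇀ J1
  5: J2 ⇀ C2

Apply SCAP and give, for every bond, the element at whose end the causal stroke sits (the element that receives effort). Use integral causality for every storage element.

bond 0 |J2
bond 1 |J1
bond 2 |I1
bond 3 |J1
bond 4 |J1
bond 5 |J2

β3 →J1  (source Se1 imposes e)
β4 →J1  (Se2: effort source, stroke at far end)
β1 →J1  (C1: C, integral causality)
β0 →J2  (J1: last free bond brings flow in)
β2 →I1  (prefer integral on I1)
β5 →J2  (1-jn J2 has f-setter on 2)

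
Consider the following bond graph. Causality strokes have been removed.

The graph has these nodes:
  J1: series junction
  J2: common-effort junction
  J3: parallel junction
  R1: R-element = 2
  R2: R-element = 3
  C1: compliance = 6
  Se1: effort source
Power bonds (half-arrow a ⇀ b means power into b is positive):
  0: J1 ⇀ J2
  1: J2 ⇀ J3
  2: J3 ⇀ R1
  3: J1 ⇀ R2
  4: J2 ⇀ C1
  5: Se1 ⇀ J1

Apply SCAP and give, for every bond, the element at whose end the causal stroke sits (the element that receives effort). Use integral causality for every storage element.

β5 stroke at J1  (Se1: effort source, stroke at far end)
β4 stroke at J2  (C1: C, integral causality)
β0 stroke at J1  (0-jn J2 has e-setter on 4)
β1 stroke at J3  (0-jn J2 has e-setter on 4)
β2 stroke at R1  (common-e at J3 fixed by 1)
β3 stroke at R2  (closing 1-jn rule on J1)

b0 stroke→J1
b1 stroke→J3
b2 stroke→R1
b3 stroke→R2
b4 stroke→J2
b5 stroke→J1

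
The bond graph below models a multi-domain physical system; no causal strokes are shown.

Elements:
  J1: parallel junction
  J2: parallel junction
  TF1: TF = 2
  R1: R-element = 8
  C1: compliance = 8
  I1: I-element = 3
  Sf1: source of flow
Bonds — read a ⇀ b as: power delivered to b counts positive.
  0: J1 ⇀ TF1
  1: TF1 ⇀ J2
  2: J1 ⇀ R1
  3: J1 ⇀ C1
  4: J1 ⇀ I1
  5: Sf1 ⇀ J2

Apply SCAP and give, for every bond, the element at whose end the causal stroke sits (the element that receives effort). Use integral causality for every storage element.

#0 stroke at TF1
#1 stroke at J2
#2 stroke at R1
#3 stroke at J1
#4 stroke at I1
#5 stroke at Sf1

#5 |Sf1  (Sf1 fixes flow; stroke at Sf1)
#1 |J2  (J2 needs exactly one e-in)
#0 |TF1  (TF TF1: opposite of bond 1)
#3 |J1  (C1 outputs effort q/C1)
#2 |R1  (J1 effort already set via bond 3)
#4 |I1  (0-jn J1 has e-setter on 3)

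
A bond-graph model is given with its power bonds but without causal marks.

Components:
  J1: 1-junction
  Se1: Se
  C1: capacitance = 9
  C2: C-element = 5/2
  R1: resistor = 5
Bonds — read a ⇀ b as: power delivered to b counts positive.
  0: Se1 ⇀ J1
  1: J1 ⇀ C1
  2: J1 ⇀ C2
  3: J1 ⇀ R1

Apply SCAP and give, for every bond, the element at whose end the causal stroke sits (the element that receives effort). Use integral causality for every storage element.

b0 stroke at J1  (Se1 fixes effort; stroke away)
b1 stroke at J1  (prefer integral on C1)
b2 stroke at J1  (C2 outputs effort q/C2)
b3 stroke at R1  (only one flow-in slot at J1)

#0 stroke→J1
#1 stroke→J1
#2 stroke→J1
#3 stroke→R1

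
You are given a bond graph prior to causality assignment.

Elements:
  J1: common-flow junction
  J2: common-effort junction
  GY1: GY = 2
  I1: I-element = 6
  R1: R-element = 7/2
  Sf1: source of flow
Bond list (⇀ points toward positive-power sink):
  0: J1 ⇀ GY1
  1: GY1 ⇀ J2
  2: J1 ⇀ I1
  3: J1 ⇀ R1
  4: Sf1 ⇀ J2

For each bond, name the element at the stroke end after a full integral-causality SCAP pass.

bond 4 stroke→Sf1  (Sf1 (Sf) sets flow on bond)
bond 1 stroke→J2  (J2: last free bond brings effort in)
bond 0 stroke→J1  (GY GY1: same side as bond 1)
bond 2 stroke→I1  (I1: I, integral causality)
bond 3 stroke→J1  (J1 flow already set via bond 2)

β0 |J1
β1 |J2
β2 |I1
β3 |J1
β4 |Sf1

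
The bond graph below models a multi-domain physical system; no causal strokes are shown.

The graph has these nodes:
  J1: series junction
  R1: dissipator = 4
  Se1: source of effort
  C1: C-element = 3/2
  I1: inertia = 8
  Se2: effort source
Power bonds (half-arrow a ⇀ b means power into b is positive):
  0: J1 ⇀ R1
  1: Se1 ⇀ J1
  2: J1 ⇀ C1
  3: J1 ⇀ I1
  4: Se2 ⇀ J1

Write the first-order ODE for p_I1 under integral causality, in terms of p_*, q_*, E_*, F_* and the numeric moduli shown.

bond 1 |J1  (Se1 fixes effort; stroke away)
bond 4 |J1  (Se2: effort source, stroke at far end)
bond 2 |J1  (C1 outputs effort q/C1)
bond 3 |I1  (prefer integral on I1)
bond 0 |J1  (1-jn J1 has f-setter on 3)

dp_I1/dt = E_Se1 + E_Se2 - p_I1/2 - 2*q_C1/3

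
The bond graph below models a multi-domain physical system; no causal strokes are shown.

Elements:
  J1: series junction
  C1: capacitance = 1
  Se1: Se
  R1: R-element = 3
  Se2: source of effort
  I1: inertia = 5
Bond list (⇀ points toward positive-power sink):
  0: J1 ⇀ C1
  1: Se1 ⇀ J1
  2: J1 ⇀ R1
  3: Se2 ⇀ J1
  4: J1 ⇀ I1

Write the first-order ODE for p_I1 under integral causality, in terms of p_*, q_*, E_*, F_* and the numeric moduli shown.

dp_I1/dt = E_Se1 + E_Se2 - 3*p_I1/5 - q_C1

#1 stroke→J1  (Se1 fixes effort; stroke away)
#3 stroke→J1  (Se2 fixes effort; stroke away)
#0 stroke→J1  (C1 integral (e out))
#4 stroke→I1  (I1 outputs flow p/I1)
#2 stroke→J1  (1-jn J1 has f-setter on 4)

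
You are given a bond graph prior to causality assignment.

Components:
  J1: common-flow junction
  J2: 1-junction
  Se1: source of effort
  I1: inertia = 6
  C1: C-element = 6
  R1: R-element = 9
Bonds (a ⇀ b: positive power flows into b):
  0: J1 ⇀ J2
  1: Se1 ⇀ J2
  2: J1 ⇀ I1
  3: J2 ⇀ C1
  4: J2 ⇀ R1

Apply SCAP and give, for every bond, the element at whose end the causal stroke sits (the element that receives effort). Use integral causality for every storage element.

β0 →J1
β1 →J2
β2 →I1
β3 →J2
β4 →J2

β1 stroke at J2  (source Se1 imposes e)
β2 stroke at I1  (prefer integral on I1)
β0 stroke at J1  (common-f at J1 fixed by 2)
β3 stroke at J2  (J2: bond 0 brought flow, rest push out)
β4 stroke at J2  (1-jn J2 has f-setter on 0)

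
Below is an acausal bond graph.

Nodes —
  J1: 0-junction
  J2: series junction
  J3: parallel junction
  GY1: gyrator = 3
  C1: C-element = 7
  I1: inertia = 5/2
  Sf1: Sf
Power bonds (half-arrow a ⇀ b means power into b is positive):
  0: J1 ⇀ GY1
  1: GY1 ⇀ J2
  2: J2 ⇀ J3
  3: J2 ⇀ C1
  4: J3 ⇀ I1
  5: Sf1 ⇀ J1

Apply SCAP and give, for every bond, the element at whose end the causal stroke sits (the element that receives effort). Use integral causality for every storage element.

b5 |Sf1  (Sf1 fixes flow; stroke at Sf1)
b0 |J1  (J1: last free bond brings effort in)
b1 |J2  (GY1: gyrator matches bond 0)
b3 |J2  (C1 integral (e out))
b2 |J3  (only one flow-in slot at J2)
b4 |I1  (J3 effort already set via bond 2)

bond 0 |J1
bond 1 |J2
bond 2 |J3
bond 3 |J2
bond 4 |I1
bond 5 |Sf1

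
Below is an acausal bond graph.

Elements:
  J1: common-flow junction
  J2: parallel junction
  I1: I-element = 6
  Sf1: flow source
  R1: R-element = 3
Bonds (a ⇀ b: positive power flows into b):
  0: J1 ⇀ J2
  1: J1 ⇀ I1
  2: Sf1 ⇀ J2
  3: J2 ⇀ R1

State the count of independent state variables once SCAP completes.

1  (I1 all integral)

bond 2 stroke→Sf1  (source Sf1 imposes f)
bond 1 stroke→I1  (I1 outputs flow p/I1)
bond 0 stroke→J1  (1-jn J1 has f-setter on 1)
bond 3 stroke→J2  (J2 needs exactly one e-in)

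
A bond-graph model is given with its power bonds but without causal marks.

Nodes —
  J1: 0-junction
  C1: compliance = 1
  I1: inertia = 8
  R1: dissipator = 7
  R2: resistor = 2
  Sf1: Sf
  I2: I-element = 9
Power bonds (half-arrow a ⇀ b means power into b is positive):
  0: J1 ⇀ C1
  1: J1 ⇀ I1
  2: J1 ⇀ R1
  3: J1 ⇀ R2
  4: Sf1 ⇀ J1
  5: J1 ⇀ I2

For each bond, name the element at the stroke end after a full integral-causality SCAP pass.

β4 →Sf1  (Sf1 (Sf) sets flow on bond)
β0 →J1  (C1 outputs effort q/C1)
β1 →I1  (J1: bond 0 brought effort, rest push out)
β2 →R1  (J1 effort already set via bond 0)
β3 →R2  (J1: bond 0 brought effort, rest push out)
β5 →I2  (common-e at J1 fixed by 0)

bond 0 |J1
bond 1 |I1
bond 2 |R1
bond 3 |R2
bond 4 |Sf1
bond 5 |I2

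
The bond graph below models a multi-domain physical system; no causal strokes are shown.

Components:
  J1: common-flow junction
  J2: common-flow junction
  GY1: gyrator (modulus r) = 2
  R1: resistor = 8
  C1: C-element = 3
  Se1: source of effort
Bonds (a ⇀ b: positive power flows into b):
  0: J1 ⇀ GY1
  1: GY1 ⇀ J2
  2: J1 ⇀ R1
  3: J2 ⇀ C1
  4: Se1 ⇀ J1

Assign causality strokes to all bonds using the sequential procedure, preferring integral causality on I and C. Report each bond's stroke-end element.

bond 0 →GY1
bond 1 →GY1
bond 2 →J1
bond 3 →J2
bond 4 →J1

bond 4 |J1  (Se1 (Se) sets effort on bond)
bond 3 |J2  (C1 integral (e out))
bond 1 |GY1  (closing 1-jn rule on J2)
bond 0 |GY1  (GY GY1: same side as bond 1)
bond 2 |J1  (J1 flow already set via bond 0)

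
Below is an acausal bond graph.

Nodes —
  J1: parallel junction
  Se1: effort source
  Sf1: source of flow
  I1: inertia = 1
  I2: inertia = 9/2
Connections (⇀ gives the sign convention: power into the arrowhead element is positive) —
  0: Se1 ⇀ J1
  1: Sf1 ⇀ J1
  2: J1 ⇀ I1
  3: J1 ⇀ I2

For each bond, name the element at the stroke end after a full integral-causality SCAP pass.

b0 |J1
b1 |Sf1
b2 |I1
b3 |I2

β0 stroke→J1  (Se1 fixes effort; stroke away)
β1 stroke→Sf1  (source Sf1 imposes f)
β2 stroke→I1  (0-jn J1 has e-setter on 0)
β3 stroke→I2  (J1 effort already set via bond 0)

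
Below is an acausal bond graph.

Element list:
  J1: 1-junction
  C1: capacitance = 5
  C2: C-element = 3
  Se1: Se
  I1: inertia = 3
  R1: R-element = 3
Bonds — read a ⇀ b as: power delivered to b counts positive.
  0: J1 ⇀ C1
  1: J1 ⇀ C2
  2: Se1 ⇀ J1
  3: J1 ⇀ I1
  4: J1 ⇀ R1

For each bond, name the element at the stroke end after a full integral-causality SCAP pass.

bond 0 stroke→J1
bond 1 stroke→J1
bond 2 stroke→J1
bond 3 stroke→I1
bond 4 stroke→J1

bond 2 |J1  (source Se1 imposes e)
bond 0 |J1  (prefer integral on C1)
bond 1 |J1  (C2 integral (e out))
bond 3 |I1  (I1 integral (f out))
bond 4 |J1  (common-f at J1 fixed by 3)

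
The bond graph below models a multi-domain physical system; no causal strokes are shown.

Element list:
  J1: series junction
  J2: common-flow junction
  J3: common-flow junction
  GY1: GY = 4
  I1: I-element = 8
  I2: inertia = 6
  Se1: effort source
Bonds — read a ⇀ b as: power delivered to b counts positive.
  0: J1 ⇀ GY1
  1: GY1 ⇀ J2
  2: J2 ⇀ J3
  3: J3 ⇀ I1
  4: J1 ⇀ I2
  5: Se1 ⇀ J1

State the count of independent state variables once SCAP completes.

b5 →J1  (Se1 (Se) sets effort on bond)
b3 →I1  (prefer integral on I1)
b2 →J3  (J3: bond 3 brought flow, rest push out)
b1 →J2  (common-f at J2 fixed by 2)
b0 →J1  (GY1: gyrator matches bond 1)
b4 →I2  (J1 needs exactly one f-in)

2  (I1, I2 all integral)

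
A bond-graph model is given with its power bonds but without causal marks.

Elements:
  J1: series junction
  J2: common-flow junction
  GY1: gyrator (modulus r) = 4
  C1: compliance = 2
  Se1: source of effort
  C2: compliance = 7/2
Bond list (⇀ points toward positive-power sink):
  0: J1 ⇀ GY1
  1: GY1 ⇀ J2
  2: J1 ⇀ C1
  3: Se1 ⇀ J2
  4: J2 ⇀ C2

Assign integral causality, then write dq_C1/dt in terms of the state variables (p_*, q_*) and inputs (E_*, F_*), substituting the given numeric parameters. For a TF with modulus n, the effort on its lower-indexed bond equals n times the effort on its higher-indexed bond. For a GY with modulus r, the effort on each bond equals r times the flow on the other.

bond 3 stroke at J2  (Se1: effort source, stroke at far end)
bond 2 stroke at J1  (C1: C, integral causality)
bond 0 stroke at GY1  (J1: last free bond brings flow in)
bond 1 stroke at GY1  (GY1: gyrator matches bond 0)
bond 4 stroke at J2  (1-jn J2 has f-setter on 1)

dq_C1/dt = -E_Se1/4 + q_C2/14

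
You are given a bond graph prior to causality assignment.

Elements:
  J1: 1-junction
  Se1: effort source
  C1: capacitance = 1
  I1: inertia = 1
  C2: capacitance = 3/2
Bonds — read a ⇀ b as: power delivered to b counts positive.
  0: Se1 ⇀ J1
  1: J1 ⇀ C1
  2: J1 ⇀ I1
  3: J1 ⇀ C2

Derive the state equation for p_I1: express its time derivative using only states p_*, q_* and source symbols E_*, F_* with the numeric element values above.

dp_I1/dt = E_Se1 - q_C1 - 2*q_C2/3

bond 0 |J1  (source Se1 imposes e)
bond 1 |J1  (C1 integral (e out))
bond 2 |I1  (I1 integral (f out))
bond 3 |J1  (1-jn J1 has f-setter on 2)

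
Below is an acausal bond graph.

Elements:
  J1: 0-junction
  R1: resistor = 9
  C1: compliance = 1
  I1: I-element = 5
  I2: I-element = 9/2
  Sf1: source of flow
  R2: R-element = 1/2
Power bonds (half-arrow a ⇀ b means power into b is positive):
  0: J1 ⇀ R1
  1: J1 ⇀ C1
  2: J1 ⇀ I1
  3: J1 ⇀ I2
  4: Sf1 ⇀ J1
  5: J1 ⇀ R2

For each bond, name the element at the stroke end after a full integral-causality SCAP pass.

b4 stroke→Sf1  (Sf1 (Sf) sets flow on bond)
b1 stroke→J1  (prefer integral on C1)
b0 stroke→R1  (J1 effort already set via bond 1)
b2 stroke→I1  (J1 effort already set via bond 1)
b3 stroke→I2  (J1: bond 1 brought effort, rest push out)
b5 stroke→R2  (common-e at J1 fixed by 1)

β0 stroke at R1
β1 stroke at J1
β2 stroke at I1
β3 stroke at I2
β4 stroke at Sf1
β5 stroke at R2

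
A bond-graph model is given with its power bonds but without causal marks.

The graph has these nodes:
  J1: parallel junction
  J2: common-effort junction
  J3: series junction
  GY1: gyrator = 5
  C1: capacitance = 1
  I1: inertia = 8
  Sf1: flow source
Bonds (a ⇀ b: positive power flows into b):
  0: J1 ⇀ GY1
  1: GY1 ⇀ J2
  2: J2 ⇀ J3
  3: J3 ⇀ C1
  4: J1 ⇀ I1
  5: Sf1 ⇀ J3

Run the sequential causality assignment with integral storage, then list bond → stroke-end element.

b0 stroke→J1
b1 stroke→J2
b2 stroke→J3
b3 stroke→J3
b4 stroke→I1
b5 stroke→Sf1

bond 5 →Sf1  (source Sf1 imposes f)
bond 2 →J3  (J3: bond 5 brought flow, rest push out)
bond 3 →J3  (J3 flow already set via bond 5)
bond 1 →J2  (only one effort-in slot at J2)
bond 0 →J1  (GY GY1: same side as bond 1)
bond 4 →I1  (J1: bond 0 brought effort, rest push out)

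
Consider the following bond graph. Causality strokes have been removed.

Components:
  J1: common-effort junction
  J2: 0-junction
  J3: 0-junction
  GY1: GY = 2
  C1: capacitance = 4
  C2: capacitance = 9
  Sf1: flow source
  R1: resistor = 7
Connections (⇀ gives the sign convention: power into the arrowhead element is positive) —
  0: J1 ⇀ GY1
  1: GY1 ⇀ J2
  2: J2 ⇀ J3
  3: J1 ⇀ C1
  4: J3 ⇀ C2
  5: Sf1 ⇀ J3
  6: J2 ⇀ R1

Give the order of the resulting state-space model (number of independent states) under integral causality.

b5 stroke at Sf1  (Sf1 fixes flow; stroke at Sf1)
b3 stroke at J1  (C1 integral (e out))
b0 stroke at GY1  (J1 effort already set via bond 3)
b1 stroke at GY1  (GY1 both-in/both-out from 0)
b4 stroke at J3  (C2: C, integral causality)
b2 stroke at J2  (J3 effort already set via bond 4)
b6 stroke at R1  (J2: bond 2 brought effort, rest push out)

2  (C1, C2 all integral)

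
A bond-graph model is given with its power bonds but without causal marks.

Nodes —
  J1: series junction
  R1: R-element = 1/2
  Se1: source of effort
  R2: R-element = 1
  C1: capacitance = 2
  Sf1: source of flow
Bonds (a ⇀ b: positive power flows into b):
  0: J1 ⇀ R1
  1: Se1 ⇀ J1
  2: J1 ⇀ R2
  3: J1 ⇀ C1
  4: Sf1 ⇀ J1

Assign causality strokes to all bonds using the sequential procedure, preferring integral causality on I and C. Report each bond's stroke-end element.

β0 stroke→J1
β1 stroke→J1
β2 stroke→J1
β3 stroke→J1
β4 stroke→Sf1

#1 |J1  (Se1 (Se) sets effort on bond)
#4 |Sf1  (source Sf1 imposes f)
#0 |J1  (J1 flow already set via bond 4)
#2 |J1  (J1: bond 4 brought flow, rest push out)
#3 |J1  (common-f at J1 fixed by 4)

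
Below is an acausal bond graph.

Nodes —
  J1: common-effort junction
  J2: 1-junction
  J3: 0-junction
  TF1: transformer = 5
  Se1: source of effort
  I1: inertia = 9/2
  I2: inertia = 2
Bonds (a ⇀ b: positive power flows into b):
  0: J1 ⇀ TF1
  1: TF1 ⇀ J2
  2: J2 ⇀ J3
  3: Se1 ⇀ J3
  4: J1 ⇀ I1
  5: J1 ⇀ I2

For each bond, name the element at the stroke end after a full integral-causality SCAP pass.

bond 3 stroke→J3  (source Se1 imposes e)
bond 2 stroke→J2  (common-e at J3 fixed by 3)
bond 1 stroke→TF1  (only one flow-in slot at J2)
bond 0 stroke→J1  (TF TF1: opposite of bond 1)
bond 4 stroke→I1  (J1: bond 0 brought effort, rest push out)
bond 5 stroke→I2  (0-jn J1 has e-setter on 0)

b0 →J1
b1 →TF1
b2 →J2
b3 →J3
b4 →I1
b5 →I2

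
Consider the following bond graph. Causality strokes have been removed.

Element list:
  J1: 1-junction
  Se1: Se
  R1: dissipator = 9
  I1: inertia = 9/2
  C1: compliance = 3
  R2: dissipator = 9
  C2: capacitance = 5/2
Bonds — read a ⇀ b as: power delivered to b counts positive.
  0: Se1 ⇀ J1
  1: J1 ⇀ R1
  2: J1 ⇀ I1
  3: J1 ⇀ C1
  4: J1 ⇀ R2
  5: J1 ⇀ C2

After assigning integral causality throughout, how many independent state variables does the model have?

β0 stroke→J1  (Se1 (Se) sets effort on bond)
β2 stroke→I1  (I1 outputs flow p/I1)
β1 stroke→J1  (J1 flow already set via bond 2)
β3 stroke→J1  (J1: bond 2 brought flow, rest push out)
β4 stroke→J1  (J1 flow already set via bond 2)
β5 stroke→J1  (common-f at J1 fixed by 2)

3  (C1, C2, I1 all integral)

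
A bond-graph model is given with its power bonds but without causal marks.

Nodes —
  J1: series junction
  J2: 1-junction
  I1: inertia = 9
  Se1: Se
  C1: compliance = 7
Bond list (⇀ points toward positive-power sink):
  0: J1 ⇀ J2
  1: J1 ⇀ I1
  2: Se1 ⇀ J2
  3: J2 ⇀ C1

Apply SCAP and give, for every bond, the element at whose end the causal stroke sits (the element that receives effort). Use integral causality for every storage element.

bond 2 stroke at J2  (source Se1 imposes e)
bond 1 stroke at I1  (prefer integral on I1)
bond 0 stroke at J1  (common-f at J1 fixed by 1)
bond 3 stroke at J2  (J2 flow already set via bond 0)

b0 stroke at J1
b1 stroke at I1
b2 stroke at J2
b3 stroke at J2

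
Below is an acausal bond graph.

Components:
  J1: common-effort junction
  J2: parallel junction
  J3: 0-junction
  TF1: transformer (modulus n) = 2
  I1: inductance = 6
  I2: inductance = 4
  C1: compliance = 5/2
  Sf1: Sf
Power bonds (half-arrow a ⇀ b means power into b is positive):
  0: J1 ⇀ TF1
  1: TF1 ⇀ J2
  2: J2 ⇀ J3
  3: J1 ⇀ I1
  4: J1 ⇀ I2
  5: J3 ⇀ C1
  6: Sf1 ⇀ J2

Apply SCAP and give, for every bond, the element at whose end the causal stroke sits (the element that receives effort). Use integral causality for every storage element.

b0 →J1
b1 →TF1
b2 →J2
b3 →I1
b4 →I2
b5 →J3
b6 →Sf1

b6 →Sf1  (Sf1 (Sf) sets flow on bond)
b3 →I1  (I1 outputs flow p/I1)
b4 →I2  (I2: I, integral causality)
b0 →J1  (J1: last free bond brings effort in)
b1 →TF1  (through TF1, causality passes straight; one stroke at TF1)
b2 →J2  (closing 0-jn rule on J2)
b5 →J3  (only one effort-in slot at J3)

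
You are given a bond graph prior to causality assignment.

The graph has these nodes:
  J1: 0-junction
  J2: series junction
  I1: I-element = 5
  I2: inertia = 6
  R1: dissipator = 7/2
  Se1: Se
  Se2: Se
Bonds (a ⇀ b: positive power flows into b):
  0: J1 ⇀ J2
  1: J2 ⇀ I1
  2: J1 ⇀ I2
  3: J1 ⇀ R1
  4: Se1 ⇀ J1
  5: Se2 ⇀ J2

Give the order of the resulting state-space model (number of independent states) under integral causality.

bond 4 →J1  (Se1 fixes effort; stroke away)
bond 5 →J2  (source Se2 imposes e)
bond 0 →J2  (0-jn J1 has e-setter on 4)
bond 2 →I2  (common-e at J1 fixed by 4)
bond 3 →R1  (J1: bond 4 brought effort, rest push out)
bond 1 →I1  (closing 1-jn rule on J2)

2  (I1, I2 all integral)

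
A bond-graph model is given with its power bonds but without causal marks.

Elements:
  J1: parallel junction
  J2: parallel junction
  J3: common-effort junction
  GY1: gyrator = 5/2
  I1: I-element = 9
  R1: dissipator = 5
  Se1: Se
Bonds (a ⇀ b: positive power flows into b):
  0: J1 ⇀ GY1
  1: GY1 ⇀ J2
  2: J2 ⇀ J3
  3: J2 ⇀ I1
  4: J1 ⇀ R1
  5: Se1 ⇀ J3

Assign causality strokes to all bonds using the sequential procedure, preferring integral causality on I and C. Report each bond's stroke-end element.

bond 5 →J3  (Se1 fixes effort; stroke away)
bond 2 →J2  (J3 effort already set via bond 5)
bond 1 →GY1  (J2 effort already set via bond 2)
bond 3 →I1  (J2: bond 2 brought effort, rest push out)
bond 0 →GY1  (GY GY1: same side as bond 1)
bond 4 →J1  (J1 needs exactly one e-in)

#0 |GY1
#1 |GY1
#2 |J2
#3 |I1
#4 |J1
#5 |J3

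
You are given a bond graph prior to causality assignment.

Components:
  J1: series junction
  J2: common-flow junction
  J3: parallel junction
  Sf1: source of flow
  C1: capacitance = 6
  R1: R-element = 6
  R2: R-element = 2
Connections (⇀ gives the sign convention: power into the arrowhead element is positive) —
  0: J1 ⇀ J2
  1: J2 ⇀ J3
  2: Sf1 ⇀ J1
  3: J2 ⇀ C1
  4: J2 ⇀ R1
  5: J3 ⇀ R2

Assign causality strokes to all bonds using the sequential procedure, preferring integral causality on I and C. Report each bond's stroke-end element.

b0 →J1
b1 →J2
b2 →Sf1
b3 →J2
b4 →J2
b5 →J3

bond 2 |Sf1  (Sf1 (Sf) sets flow on bond)
bond 0 |J1  (J1 flow already set via bond 2)
bond 1 |J2  (J2 flow already set via bond 0)
bond 3 |J2  (J2 flow already set via bond 0)
bond 4 |J2  (J2: bond 0 brought flow, rest push out)
bond 5 |J3  (J3: last free bond brings effort in)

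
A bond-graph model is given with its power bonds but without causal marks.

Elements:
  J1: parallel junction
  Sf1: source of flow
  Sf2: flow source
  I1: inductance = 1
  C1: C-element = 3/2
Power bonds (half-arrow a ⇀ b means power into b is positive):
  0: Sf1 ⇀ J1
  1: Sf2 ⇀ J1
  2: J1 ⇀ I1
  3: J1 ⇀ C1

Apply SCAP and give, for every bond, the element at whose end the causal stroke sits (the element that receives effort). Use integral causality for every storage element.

bond 0 |Sf1  (Sf1: flow source, stroke at near end)
bond 1 |Sf2  (Sf2 fixes flow; stroke at Sf2)
bond 2 |I1  (I1 integral (f out))
bond 3 |J1  (only one effort-in slot at J1)

#0 |Sf1
#1 |Sf2
#2 |I1
#3 |J1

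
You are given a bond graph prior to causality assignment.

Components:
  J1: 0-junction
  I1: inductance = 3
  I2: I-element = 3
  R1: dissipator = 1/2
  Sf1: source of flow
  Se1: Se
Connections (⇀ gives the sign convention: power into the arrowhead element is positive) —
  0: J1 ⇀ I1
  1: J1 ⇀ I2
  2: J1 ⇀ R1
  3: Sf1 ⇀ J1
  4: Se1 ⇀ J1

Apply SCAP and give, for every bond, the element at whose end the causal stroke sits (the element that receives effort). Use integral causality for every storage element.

β3 stroke→Sf1  (source Sf1 imposes f)
β4 stroke→J1  (source Se1 imposes e)
β0 stroke→I1  (J1: bond 4 brought effort, rest push out)
β1 stroke→I2  (common-e at J1 fixed by 4)
β2 stroke→R1  (0-jn J1 has e-setter on 4)

β0 stroke→I1
β1 stroke→I2
β2 stroke→R1
β3 stroke→Sf1
β4 stroke→J1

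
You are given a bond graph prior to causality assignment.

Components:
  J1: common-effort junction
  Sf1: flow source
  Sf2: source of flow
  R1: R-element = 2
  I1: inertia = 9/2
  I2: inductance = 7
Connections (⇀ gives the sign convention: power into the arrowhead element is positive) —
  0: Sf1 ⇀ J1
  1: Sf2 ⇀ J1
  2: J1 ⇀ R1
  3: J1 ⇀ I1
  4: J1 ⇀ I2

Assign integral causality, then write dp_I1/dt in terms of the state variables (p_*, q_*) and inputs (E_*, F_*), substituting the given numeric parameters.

#0 |Sf1  (Sf1 fixes flow; stroke at Sf1)
#1 |Sf2  (Sf2: flow source, stroke at near end)
#3 |I1  (I1 integral (f out))
#4 |I2  (I2 integral (f out))
#2 |J1  (only one effort-in slot at J1)

dp_I1/dt = 2*F_Sf1 + 2*F_Sf2 - 4*p_I1/9 - 2*p_I2/7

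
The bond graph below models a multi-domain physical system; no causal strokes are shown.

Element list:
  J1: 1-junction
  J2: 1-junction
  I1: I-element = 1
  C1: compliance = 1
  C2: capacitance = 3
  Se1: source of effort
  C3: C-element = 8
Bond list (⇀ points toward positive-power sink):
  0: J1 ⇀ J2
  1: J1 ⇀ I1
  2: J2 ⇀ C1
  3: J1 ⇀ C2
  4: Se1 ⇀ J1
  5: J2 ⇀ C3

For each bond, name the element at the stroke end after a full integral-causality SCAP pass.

b0 →J1
b1 →I1
b2 →J2
b3 →J1
b4 →J1
b5 →J2

bond 4 stroke→J1  (Se1 (Se) sets effort on bond)
bond 1 stroke→I1  (prefer integral on I1)
bond 0 stroke→J1  (common-f at J1 fixed by 1)
bond 3 stroke→J1  (1-jn J1 has f-setter on 1)
bond 2 stroke→J2  (common-f at J2 fixed by 0)
bond 5 stroke→J2  (common-f at J2 fixed by 0)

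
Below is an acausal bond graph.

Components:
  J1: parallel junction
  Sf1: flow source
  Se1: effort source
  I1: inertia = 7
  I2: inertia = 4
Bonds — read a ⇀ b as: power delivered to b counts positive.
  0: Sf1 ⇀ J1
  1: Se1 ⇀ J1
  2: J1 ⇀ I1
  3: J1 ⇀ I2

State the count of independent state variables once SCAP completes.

bond 0 →Sf1  (Sf1 fixes flow; stroke at Sf1)
bond 1 →J1  (Se1: effort source, stroke at far end)
bond 2 →I1  (J1: bond 1 brought effort, rest push out)
bond 3 →I2  (0-jn J1 has e-setter on 1)

2  (I1, I2 all integral)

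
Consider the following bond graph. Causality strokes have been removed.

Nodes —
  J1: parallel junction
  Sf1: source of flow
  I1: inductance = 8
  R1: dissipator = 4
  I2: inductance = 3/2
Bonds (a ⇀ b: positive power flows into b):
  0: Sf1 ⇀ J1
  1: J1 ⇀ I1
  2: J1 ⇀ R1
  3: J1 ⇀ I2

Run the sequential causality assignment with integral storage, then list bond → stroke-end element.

β0 stroke→Sf1  (Sf1 fixes flow; stroke at Sf1)
β1 stroke→I1  (I1: I, integral causality)
β3 stroke→I2  (I2 outputs flow p/I2)
β2 stroke→J1  (only one effort-in slot at J1)

#0 →Sf1
#1 →I1
#2 →J1
#3 →I2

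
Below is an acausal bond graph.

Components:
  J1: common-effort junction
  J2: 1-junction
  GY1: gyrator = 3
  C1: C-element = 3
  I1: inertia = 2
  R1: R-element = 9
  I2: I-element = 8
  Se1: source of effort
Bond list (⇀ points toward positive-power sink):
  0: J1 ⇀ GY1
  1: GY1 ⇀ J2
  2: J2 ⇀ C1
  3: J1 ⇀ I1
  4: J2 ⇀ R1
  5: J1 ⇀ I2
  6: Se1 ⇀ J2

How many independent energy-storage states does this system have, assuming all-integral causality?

b6 stroke→J2  (Se1 fixes effort; stroke away)
b2 stroke→J2  (prefer integral on C1)
b3 stroke→I1  (I1 outputs flow p/I1)
b5 stroke→I2  (I2 integral (f out))
b0 stroke→J1  (J1 needs exactly one e-in)
b1 stroke→J2  (GY1 both-in/both-out from 0)
b4 stroke→R1  (J2: last free bond brings flow in)

3  (C1, I1, I2 all integral)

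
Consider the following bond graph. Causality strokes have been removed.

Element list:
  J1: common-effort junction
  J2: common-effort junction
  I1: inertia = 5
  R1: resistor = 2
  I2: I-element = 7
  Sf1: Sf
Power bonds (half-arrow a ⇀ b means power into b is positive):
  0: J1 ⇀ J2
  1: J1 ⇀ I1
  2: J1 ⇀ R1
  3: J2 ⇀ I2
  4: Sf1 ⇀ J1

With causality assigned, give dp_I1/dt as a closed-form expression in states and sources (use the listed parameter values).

#4 stroke at Sf1  (source Sf1 imposes f)
#1 stroke at I1  (I1: I, integral causality)
#3 stroke at I2  (I2 integral (f out))
#0 stroke at J2  (closing 0-jn rule on J2)
#2 stroke at J1  (only one effort-in slot at J1)

dp_I1/dt = 2*F_Sf1 - 2*p_I1/5 - 2*p_I2/7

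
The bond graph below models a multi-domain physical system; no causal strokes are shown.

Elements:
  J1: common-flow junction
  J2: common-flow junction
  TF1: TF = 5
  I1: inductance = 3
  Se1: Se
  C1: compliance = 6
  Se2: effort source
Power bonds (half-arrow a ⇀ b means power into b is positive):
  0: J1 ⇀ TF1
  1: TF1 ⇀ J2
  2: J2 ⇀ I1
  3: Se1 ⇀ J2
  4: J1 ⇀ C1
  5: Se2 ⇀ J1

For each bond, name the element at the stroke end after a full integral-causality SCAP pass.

β3 |J2  (Se1 fixes effort; stroke away)
β5 |J1  (Se2: effort source, stroke at far end)
β2 |I1  (I1 outputs flow p/I1)
β1 |J2  (J2: bond 2 brought flow, rest push out)
β0 |TF1  (TF1: transformer flips bond 1)
β4 |J1  (J1 flow already set via bond 0)

β0 stroke→TF1
β1 stroke→J2
β2 stroke→I1
β3 stroke→J2
β4 stroke→J1
β5 stroke→J1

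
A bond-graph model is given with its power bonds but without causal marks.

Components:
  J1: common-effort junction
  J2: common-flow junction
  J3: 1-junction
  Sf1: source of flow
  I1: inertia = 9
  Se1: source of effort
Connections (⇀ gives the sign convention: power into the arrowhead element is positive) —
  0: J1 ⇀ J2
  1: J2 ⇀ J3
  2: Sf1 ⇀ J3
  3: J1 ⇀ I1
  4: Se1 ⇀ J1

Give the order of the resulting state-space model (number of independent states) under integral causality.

1  (I1 all integral)

b2 stroke at Sf1  (Sf1: flow source, stroke at near end)
b4 stroke at J1  (Se1 (Se) sets effort on bond)
b0 stroke at J2  (common-e at J1 fixed by 4)
b3 stroke at I1  (common-e at J1 fixed by 4)
b1 stroke at J3  (closing 1-jn rule on J2)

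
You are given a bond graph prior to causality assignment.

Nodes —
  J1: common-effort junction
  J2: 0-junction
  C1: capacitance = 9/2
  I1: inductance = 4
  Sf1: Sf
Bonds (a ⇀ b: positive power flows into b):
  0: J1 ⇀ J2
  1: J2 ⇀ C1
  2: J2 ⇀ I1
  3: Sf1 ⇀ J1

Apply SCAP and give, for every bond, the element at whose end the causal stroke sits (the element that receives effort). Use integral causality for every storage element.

b3 stroke→Sf1  (Sf1: flow source, stroke at near end)
b0 stroke→J1  (J1 needs exactly one e-in)
b1 stroke→J2  (C1 outputs effort q/C1)
b2 stroke→I1  (J2 effort already set via bond 1)

b0 →J1
b1 →J2
b2 →I1
b3 →Sf1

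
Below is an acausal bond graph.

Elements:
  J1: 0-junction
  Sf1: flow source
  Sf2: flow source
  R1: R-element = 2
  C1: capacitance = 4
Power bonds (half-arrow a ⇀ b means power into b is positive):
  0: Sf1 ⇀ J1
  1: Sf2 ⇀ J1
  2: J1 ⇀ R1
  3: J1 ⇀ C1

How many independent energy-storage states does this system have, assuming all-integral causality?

1  (C1 all integral)

#0 →Sf1  (Sf1 (Sf) sets flow on bond)
#1 →Sf2  (source Sf2 imposes f)
#3 →J1  (C1: C, integral causality)
#2 →R1  (common-e at J1 fixed by 3)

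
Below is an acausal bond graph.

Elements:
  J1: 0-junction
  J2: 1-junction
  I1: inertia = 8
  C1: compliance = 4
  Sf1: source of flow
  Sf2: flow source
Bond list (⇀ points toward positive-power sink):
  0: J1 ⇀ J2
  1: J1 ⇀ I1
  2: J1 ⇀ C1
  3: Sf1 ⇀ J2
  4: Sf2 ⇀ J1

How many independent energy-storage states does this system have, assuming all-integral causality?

#3 stroke→Sf1  (source Sf1 imposes f)
#4 stroke→Sf2  (Sf2: flow source, stroke at near end)
#0 stroke→J2  (1-jn J2 has f-setter on 3)
#1 stroke→I1  (prefer integral on I1)
#2 stroke→J1  (J1: last free bond brings effort in)

2  (C1, I1 all integral)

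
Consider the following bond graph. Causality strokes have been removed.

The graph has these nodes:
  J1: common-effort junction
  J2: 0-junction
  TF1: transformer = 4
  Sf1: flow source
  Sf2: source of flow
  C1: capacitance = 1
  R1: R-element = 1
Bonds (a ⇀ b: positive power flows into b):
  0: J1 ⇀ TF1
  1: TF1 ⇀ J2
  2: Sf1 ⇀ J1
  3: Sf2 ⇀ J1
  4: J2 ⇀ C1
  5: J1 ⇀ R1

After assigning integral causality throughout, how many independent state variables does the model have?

1  (C1 all integral)

β2 stroke at Sf1  (Sf1 fixes flow; stroke at Sf1)
β3 stroke at Sf2  (Sf2 fixes flow; stroke at Sf2)
β4 stroke at J2  (prefer integral on C1)
β1 stroke at TF1  (J2 effort already set via bond 4)
β0 stroke at J1  (TF1: transformer flips bond 1)
β5 stroke at R1  (J1 effort already set via bond 0)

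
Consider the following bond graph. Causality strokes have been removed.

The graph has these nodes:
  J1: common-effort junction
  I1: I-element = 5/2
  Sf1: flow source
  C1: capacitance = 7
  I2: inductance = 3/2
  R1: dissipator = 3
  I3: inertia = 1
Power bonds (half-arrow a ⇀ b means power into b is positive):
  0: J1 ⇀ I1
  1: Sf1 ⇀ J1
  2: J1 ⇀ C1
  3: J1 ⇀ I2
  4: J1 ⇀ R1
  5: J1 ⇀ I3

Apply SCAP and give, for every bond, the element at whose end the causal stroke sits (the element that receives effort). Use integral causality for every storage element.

bond 1 →Sf1  (Sf1 fixes flow; stroke at Sf1)
bond 0 →I1  (I1 outputs flow p/I1)
bond 2 →J1  (prefer integral on C1)
bond 3 →I2  (0-jn J1 has e-setter on 2)
bond 4 →R1  (0-jn J1 has e-setter on 2)
bond 5 →I3  (J1: bond 2 brought effort, rest push out)

β0 stroke→I1
β1 stroke→Sf1
β2 stroke→J1
β3 stroke→I2
β4 stroke→R1
β5 stroke→I3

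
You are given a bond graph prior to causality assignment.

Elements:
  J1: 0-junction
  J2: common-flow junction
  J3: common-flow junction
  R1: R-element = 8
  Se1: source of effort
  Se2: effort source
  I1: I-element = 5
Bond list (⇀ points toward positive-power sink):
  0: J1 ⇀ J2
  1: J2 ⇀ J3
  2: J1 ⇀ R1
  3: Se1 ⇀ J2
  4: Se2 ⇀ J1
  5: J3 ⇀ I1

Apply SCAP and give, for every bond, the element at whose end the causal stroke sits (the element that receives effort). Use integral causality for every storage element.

b3 stroke→J2  (Se1: effort source, stroke at far end)
b4 stroke→J1  (Se2 (Se) sets effort on bond)
b0 stroke→J2  (common-e at J1 fixed by 4)
b2 stroke→R1  (J1: bond 4 brought effort, rest push out)
b1 stroke→J3  (J2: last free bond brings flow in)
b5 stroke→I1  (only one flow-in slot at J3)

#0 |J2
#1 |J3
#2 |R1
#3 |J2
#4 |J1
#5 |I1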